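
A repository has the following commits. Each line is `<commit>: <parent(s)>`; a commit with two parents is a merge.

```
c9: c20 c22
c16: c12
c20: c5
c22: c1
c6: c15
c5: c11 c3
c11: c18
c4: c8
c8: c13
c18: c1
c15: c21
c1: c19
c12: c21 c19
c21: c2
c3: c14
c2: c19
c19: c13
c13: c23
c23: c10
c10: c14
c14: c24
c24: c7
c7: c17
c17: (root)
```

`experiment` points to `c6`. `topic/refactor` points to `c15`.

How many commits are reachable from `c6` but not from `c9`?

Reachable from c6: {c10, c13, c14, c15, c17, c19, c2, c21, c23, c24, c6, c7}.
Reachable from c9: {c1, c10, c11, c13, c14, c17, c18, c19, c20, c22, c23, c24, c3, c5, c7, c9}.
In c6's history but not c9's: {c15, c2, c21, c6} — 4 commits.

4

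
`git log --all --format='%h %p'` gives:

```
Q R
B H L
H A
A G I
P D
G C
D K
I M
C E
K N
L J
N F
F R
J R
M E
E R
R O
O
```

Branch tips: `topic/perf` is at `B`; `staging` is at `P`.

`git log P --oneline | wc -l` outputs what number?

Walking parent pointers from P: reachable set = {D, F, K, N, O, P, R}.
That is 7 commits.

7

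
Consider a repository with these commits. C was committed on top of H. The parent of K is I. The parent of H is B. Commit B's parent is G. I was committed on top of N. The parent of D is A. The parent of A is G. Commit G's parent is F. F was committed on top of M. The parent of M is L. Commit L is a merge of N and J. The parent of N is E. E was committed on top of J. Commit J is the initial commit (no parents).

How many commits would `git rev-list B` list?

Walking parent pointers from B: reachable set = {B, E, F, G, J, L, M, N}.
That is 8 commits.

8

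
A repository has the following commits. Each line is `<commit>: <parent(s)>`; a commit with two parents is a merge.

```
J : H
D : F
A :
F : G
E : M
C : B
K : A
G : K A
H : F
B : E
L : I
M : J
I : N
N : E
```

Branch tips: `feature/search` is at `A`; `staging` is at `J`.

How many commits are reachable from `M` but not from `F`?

3

Reachable from M: {A, F, G, H, J, K, M}.
Reachable from F: {A, F, G, K}.
In M's history but not F's: {H, J, M} — 3 commits.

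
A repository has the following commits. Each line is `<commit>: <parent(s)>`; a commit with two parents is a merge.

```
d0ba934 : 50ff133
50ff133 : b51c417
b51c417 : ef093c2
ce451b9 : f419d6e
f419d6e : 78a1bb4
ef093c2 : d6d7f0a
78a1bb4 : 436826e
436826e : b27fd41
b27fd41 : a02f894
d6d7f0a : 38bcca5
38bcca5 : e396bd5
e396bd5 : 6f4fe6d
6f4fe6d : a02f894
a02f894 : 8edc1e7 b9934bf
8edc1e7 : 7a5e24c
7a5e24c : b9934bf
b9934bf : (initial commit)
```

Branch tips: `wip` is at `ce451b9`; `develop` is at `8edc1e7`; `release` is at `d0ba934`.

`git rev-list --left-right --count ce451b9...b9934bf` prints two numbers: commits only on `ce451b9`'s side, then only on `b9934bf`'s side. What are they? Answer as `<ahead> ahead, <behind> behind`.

8 ahead, 0 behind

Reachable from ce451b9: {436826e, 78a1bb4, 7a5e24c, 8edc1e7, a02f894, b27fd41, b9934bf, ce451b9, f419d6e}.
Reachable from b9934bf: {b9934bf}.
Only in ce451b9's history (ahead): {436826e, 78a1bb4, 7a5e24c, 8edc1e7, a02f894, b27fd41, ce451b9, f419d6e} — 8.
Only in b9934bf's history (behind): {} — 0.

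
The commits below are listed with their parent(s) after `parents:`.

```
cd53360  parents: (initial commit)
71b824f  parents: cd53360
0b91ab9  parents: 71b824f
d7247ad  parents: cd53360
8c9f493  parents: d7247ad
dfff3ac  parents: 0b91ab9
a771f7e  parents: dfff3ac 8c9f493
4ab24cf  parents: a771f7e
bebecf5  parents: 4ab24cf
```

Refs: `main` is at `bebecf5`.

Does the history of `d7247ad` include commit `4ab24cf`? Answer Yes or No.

Ancestors of d7247ad: {cd53360, d7247ad}.
4ab24cf is not in that set, so it is not an ancestor of d7247ad.

No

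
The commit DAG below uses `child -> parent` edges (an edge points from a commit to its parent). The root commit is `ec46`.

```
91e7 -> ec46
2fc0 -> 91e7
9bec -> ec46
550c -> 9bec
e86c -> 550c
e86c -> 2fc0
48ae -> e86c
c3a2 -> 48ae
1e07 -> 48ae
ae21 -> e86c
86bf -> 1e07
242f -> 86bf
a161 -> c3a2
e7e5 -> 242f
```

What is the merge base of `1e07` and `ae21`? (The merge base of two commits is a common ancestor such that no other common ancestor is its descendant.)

e86c

Ancestors of 1e07: {1e07, 2fc0, 48ae, 550c, 91e7, 9bec, e86c, ec46}.
Ancestors of ae21: {2fc0, 550c, 91e7, 9bec, ae21, e86c, ec46}.
Common ancestors: {2fc0, 550c, 91e7, 9bec, e86c, ec46}.
Among these, e86c is not an ancestor of any other common ancestor — it is the merge base.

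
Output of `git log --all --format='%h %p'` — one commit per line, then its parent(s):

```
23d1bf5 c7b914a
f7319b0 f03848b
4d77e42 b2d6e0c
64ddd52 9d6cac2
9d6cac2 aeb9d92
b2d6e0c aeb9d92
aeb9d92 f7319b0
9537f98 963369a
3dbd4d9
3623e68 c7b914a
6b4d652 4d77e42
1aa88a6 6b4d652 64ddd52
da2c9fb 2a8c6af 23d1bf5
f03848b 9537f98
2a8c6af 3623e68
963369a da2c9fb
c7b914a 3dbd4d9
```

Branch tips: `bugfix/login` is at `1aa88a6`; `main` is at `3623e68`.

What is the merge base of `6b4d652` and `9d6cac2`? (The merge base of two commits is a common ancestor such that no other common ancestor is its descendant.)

Ancestors of 6b4d652: {23d1bf5, 2a8c6af, 3623e68, 3dbd4d9, 4d77e42, 6b4d652, 9537f98, 963369a, aeb9d92, b2d6e0c, c7b914a, da2c9fb, f03848b, f7319b0}.
Ancestors of 9d6cac2: {23d1bf5, 2a8c6af, 3623e68, 3dbd4d9, 9537f98, 963369a, 9d6cac2, aeb9d92, c7b914a, da2c9fb, f03848b, f7319b0}.
Common ancestors: {23d1bf5, 2a8c6af, 3623e68, 3dbd4d9, 9537f98, 963369a, aeb9d92, c7b914a, da2c9fb, f03848b, f7319b0}.
Among these, aeb9d92 is not an ancestor of any other common ancestor — it is the merge base.

aeb9d92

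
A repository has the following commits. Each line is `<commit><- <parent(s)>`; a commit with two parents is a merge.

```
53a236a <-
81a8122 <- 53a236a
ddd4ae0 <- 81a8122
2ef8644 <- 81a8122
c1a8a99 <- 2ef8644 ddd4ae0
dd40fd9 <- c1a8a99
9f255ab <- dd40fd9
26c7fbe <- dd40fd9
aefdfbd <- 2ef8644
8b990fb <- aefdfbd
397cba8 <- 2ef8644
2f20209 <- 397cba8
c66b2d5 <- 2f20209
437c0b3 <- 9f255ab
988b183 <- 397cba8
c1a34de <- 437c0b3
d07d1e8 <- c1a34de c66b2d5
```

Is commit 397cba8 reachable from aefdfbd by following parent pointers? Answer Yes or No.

No

Ancestors of aefdfbd: {2ef8644, 53a236a, 81a8122, aefdfbd}.
397cba8 is not in that set, so it is not an ancestor of aefdfbd.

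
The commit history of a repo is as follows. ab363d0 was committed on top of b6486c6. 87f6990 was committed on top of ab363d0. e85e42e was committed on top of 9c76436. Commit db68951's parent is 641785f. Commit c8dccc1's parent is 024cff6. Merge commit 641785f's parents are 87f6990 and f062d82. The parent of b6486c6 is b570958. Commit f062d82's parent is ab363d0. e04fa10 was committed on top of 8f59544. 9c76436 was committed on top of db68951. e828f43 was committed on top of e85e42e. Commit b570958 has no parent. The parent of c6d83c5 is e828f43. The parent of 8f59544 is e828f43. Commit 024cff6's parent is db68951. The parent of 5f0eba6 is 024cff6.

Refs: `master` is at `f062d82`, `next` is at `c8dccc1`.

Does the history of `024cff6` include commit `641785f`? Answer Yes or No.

Yes

Ancestors of 024cff6 (commits reachable by following parents): {024cff6, 641785f, 87f6990, ab363d0, b570958, b6486c6, db68951, f062d82}.
641785f is in that set, so it is an ancestor of 024cff6.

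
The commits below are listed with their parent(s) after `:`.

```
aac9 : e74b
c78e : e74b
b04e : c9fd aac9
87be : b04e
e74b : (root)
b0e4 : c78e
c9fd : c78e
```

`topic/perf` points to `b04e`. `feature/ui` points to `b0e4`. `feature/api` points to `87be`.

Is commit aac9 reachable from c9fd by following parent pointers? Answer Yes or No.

Ancestors of c9fd: {c78e, c9fd, e74b}.
aac9 is not in that set, so it is not an ancestor of c9fd.

No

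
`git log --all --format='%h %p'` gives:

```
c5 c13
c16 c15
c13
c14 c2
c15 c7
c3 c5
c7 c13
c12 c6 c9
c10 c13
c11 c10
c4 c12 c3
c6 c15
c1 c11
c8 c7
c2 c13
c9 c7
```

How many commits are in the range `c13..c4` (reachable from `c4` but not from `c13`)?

Reachable from c4: {c12, c13, c15, c3, c4, c5, c6, c7, c9}.
Reachable from c13: {c13}.
In c4's history but not c13's: {c12, c15, c3, c4, c5, c6, c7, c9} — 8 commits.

8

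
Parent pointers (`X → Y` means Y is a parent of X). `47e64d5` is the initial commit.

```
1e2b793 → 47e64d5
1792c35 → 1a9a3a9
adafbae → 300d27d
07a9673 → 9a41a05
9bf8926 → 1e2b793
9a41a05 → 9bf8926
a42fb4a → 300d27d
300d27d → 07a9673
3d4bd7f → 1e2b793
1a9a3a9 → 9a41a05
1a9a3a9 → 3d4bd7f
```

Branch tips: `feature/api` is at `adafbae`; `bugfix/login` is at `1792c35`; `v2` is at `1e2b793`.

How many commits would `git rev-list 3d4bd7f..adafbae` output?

Reachable from adafbae: {07a9673, 1e2b793, 300d27d, 47e64d5, 9a41a05, 9bf8926, adafbae}.
Reachable from 3d4bd7f: {1e2b793, 3d4bd7f, 47e64d5}.
In adafbae's history but not 3d4bd7f's: {07a9673, 300d27d, 9a41a05, 9bf8926, adafbae} — 5 commits.

5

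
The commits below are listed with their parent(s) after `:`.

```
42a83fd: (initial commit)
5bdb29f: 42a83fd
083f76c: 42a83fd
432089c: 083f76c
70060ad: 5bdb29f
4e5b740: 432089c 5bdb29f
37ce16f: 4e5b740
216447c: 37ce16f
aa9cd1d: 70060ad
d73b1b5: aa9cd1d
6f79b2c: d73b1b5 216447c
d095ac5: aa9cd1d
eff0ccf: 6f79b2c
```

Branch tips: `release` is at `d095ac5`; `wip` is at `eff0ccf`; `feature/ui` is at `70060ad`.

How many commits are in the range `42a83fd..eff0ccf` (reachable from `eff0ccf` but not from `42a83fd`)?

11

Reachable from eff0ccf: {083f76c, 216447c, 37ce16f, 42a83fd, 432089c, 4e5b740, 5bdb29f, 6f79b2c, 70060ad, aa9cd1d, d73b1b5, eff0ccf}.
Reachable from 42a83fd: {42a83fd}.
In eff0ccf's history but not 42a83fd's: {083f76c, 216447c, 37ce16f, 432089c, 4e5b740, 5bdb29f, 6f79b2c, 70060ad, aa9cd1d, d73b1b5, eff0ccf} — 11 commits.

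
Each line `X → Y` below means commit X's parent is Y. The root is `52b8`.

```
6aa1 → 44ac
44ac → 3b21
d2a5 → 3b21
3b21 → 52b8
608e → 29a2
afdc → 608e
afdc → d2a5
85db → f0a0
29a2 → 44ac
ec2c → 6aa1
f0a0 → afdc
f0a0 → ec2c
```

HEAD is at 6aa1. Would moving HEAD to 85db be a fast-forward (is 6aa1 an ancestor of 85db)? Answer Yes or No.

A fast-forward from 6aa1 to 85db is possible iff 6aa1 is an ancestor of 85db.
Ancestors of 85db: {29a2, 3b21, 44ac, 52b8, 608e, 6aa1, 85db, afdc, d2a5, ec2c, f0a0}.
6aa1 is among them, so fast-forward is possible.

Yes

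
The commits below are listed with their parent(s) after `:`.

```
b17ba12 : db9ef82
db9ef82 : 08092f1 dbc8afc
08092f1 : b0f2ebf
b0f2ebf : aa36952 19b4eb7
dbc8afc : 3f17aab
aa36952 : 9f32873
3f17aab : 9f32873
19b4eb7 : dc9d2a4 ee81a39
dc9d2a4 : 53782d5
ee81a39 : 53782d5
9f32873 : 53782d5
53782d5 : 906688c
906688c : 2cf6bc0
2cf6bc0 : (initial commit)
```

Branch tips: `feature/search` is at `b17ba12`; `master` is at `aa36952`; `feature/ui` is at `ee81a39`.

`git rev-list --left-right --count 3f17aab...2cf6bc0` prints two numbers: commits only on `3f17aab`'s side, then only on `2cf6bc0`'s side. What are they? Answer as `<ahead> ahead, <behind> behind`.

Reachable from 3f17aab: {2cf6bc0, 3f17aab, 53782d5, 906688c, 9f32873}.
Reachable from 2cf6bc0: {2cf6bc0}.
Only in 3f17aab's history (ahead): {3f17aab, 53782d5, 906688c, 9f32873} — 4.
Only in 2cf6bc0's history (behind): {} — 0.

4 ahead, 0 behind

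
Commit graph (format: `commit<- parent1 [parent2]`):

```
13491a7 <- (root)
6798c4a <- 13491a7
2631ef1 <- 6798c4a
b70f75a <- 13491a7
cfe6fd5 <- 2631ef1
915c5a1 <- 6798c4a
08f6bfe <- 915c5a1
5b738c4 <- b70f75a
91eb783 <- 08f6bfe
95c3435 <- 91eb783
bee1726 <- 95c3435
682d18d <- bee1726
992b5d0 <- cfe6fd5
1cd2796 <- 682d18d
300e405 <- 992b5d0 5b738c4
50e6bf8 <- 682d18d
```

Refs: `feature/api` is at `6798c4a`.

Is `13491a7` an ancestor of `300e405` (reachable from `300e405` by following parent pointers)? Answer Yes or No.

Yes

Ancestors of 300e405 (commits reachable by following parents): {13491a7, 2631ef1, 300e405, 5b738c4, 6798c4a, 992b5d0, b70f75a, cfe6fd5}.
13491a7 is in that set, so it is an ancestor of 300e405.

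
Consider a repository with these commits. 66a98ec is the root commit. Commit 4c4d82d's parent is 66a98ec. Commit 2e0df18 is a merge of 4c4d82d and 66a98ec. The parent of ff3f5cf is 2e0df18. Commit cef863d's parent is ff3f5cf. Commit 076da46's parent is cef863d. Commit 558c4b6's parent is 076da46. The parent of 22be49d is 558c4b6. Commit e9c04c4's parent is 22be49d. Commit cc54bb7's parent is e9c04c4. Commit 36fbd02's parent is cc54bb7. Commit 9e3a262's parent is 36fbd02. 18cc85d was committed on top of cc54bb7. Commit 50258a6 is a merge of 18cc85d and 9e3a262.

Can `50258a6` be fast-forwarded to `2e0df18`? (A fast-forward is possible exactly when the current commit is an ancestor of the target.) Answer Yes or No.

No

A fast-forward from 50258a6 to 2e0df18 is possible iff 50258a6 is an ancestor of 2e0df18.
Ancestors of 2e0df18: {2e0df18, 4c4d82d, 66a98ec}.
50258a6 is not among them, so fast-forward is not possible.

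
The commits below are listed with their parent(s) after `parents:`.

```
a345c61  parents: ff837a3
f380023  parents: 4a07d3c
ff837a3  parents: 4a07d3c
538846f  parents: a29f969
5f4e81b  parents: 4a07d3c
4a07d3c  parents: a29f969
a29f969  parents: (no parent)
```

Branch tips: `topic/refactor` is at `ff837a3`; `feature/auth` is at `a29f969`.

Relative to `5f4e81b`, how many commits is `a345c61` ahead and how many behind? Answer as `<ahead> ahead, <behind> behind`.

2 ahead, 1 behind

Reachable from a345c61: {4a07d3c, a29f969, a345c61, ff837a3}.
Reachable from 5f4e81b: {4a07d3c, 5f4e81b, a29f969}.
Only in a345c61's history (ahead): {a345c61, ff837a3} — 2.
Only in 5f4e81b's history (behind): {5f4e81b} — 1.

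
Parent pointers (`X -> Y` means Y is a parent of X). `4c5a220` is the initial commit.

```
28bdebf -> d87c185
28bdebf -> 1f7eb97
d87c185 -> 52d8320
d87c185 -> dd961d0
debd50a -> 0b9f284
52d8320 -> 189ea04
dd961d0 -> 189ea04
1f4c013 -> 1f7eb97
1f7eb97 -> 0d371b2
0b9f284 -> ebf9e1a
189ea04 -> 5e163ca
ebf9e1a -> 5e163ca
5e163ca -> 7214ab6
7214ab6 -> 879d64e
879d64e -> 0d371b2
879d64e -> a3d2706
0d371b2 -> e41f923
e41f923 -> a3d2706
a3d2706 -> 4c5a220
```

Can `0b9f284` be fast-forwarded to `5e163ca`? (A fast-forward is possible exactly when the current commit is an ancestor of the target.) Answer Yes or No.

A fast-forward from 0b9f284 to 5e163ca is possible iff 0b9f284 is an ancestor of 5e163ca.
Ancestors of 5e163ca: {0d371b2, 4c5a220, 5e163ca, 7214ab6, 879d64e, a3d2706, e41f923}.
0b9f284 is not among them, so fast-forward is not possible.

No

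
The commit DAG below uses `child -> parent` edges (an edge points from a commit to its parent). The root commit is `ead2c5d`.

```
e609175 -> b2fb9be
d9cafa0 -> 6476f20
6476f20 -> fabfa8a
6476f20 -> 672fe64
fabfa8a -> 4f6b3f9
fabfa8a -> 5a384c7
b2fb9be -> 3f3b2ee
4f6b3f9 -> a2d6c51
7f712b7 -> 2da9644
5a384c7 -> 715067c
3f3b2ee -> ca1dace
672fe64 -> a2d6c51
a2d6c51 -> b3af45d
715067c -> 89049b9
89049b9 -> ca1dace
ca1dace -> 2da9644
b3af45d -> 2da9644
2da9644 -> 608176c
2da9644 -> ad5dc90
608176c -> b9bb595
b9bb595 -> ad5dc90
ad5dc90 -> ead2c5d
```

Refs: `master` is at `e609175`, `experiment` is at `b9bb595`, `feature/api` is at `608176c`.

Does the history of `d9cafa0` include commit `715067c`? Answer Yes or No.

Yes

Ancestors of d9cafa0 (commits reachable by following parents): {2da9644, 4f6b3f9, 5a384c7, 608176c, 6476f20, 672fe64, 715067c, 89049b9, a2d6c51, ad5dc90, b3af45d, b9bb595, ca1dace, d9cafa0, ead2c5d, fabfa8a}.
715067c is in that set, so it is an ancestor of d9cafa0.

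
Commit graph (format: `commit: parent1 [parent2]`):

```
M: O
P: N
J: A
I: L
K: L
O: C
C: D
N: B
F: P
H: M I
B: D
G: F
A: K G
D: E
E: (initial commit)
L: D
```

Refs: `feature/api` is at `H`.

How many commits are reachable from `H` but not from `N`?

6

Reachable from H: {C, D, E, H, I, L, M, O}.
Reachable from N: {B, D, E, N}.
In H's history but not N's: {C, H, I, L, M, O} — 6 commits.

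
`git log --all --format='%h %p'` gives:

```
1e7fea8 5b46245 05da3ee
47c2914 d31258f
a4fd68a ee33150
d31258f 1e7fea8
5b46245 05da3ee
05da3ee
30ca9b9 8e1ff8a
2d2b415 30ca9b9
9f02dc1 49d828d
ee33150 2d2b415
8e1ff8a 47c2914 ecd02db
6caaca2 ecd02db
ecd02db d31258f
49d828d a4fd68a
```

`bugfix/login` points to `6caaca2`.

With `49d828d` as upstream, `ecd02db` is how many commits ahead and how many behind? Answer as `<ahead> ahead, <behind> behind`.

Reachable from ecd02db: {05da3ee, 1e7fea8, 5b46245, d31258f, ecd02db}.
Reachable from 49d828d: {05da3ee, 1e7fea8, 2d2b415, 30ca9b9, 47c2914, 49d828d, 5b46245, 8e1ff8a, a4fd68a, d31258f, ecd02db, ee33150}.
Only in ecd02db's history (ahead): {} — 0.
Only in 49d828d's history (behind): {2d2b415, 30ca9b9, 47c2914, 49d828d, 8e1ff8a, a4fd68a, ee33150} — 7.

0 ahead, 7 behind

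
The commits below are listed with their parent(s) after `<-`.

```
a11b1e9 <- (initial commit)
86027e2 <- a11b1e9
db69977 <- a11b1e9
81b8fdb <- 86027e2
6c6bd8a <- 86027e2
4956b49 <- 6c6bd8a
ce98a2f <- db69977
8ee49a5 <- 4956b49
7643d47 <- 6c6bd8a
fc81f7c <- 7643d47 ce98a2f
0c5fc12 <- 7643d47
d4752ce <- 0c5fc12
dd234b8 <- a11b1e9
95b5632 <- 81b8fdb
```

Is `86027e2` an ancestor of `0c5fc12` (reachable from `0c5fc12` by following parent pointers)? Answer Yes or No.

Ancestors of 0c5fc12 (commits reachable by following parents): {0c5fc12, 6c6bd8a, 7643d47, 86027e2, a11b1e9}.
86027e2 is in that set, so it is an ancestor of 0c5fc12.

Yes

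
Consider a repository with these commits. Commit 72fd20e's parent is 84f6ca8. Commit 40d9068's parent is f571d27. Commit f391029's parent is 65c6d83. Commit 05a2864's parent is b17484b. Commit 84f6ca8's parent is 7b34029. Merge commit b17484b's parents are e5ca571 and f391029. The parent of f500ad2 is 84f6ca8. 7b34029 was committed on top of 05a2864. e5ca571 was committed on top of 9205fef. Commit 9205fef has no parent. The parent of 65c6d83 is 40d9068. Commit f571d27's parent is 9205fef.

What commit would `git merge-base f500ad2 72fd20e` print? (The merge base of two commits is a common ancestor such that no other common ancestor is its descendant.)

Ancestors of f500ad2: {05a2864, 40d9068, 65c6d83, 7b34029, 84f6ca8, 9205fef, b17484b, e5ca571, f391029, f500ad2, f571d27}.
Ancestors of 72fd20e: {05a2864, 40d9068, 65c6d83, 72fd20e, 7b34029, 84f6ca8, 9205fef, b17484b, e5ca571, f391029, f571d27}.
Common ancestors: {05a2864, 40d9068, 65c6d83, 7b34029, 84f6ca8, 9205fef, b17484b, e5ca571, f391029, f571d27}.
Among these, 84f6ca8 is not an ancestor of any other common ancestor — it is the merge base.

84f6ca8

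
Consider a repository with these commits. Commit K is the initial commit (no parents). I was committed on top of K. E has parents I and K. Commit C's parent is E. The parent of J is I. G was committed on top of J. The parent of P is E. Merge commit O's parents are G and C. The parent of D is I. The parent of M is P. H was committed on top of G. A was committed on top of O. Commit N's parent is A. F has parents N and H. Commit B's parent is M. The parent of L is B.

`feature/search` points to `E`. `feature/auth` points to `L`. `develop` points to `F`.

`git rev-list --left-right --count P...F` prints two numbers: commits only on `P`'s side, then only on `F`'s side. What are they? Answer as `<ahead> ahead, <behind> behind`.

Reachable from P: {E, I, K, P}.
Reachable from F: {A, C, E, F, G, H, I, J, K, N, O}.
Only in P's history (ahead): {P} — 1.
Only in F's history (behind): {A, C, F, G, H, J, N, O} — 8.

1 ahead, 8 behind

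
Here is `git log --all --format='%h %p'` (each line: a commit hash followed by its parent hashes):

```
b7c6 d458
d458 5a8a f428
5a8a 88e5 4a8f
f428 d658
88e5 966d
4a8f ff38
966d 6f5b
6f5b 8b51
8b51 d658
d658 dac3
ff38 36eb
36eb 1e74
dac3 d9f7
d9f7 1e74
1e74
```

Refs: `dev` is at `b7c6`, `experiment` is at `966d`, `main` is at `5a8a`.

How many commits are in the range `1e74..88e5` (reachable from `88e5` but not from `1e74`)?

Reachable from 88e5: {1e74, 6f5b, 88e5, 8b51, 966d, d658, d9f7, dac3}.
Reachable from 1e74: {1e74}.
In 88e5's history but not 1e74's: {6f5b, 88e5, 8b51, 966d, d658, d9f7, dac3} — 7 commits.

7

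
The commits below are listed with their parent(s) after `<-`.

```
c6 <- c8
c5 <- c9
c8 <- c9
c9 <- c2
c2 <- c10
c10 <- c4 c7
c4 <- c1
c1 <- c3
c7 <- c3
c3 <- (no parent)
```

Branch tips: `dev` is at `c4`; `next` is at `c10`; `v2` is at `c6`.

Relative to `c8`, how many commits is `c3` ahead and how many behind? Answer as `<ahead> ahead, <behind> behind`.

Reachable from c3: {c3}.
Reachable from c8: {c1, c10, c2, c3, c4, c7, c8, c9}.
Only in c3's history (ahead): {} — 0.
Only in c8's history (behind): {c1, c10, c2, c4, c7, c8, c9} — 7.

0 ahead, 7 behind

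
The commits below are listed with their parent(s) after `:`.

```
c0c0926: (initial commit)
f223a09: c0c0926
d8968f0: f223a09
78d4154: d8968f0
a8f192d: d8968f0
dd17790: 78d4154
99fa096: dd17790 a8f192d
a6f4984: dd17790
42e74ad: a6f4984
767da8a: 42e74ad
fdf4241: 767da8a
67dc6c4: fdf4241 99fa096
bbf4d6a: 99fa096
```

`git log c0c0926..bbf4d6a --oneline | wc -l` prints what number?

Reachable from bbf4d6a: {78d4154, 99fa096, a8f192d, bbf4d6a, c0c0926, d8968f0, dd17790, f223a09}.
Reachable from c0c0926: {c0c0926}.
In bbf4d6a's history but not c0c0926's: {78d4154, 99fa096, a8f192d, bbf4d6a, d8968f0, dd17790, f223a09} — 7 commits.

7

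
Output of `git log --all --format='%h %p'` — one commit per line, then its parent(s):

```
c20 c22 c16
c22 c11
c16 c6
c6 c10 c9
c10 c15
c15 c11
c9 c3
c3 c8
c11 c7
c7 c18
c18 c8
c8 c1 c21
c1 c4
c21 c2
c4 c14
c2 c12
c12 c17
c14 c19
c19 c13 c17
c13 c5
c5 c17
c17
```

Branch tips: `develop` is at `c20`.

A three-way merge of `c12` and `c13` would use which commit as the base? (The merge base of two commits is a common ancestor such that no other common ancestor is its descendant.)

c17

Ancestors of c12: {c12, c17}.
Ancestors of c13: {c13, c17, c5}.
Common ancestors: {c17}.
The only common ancestor is c17, so it is the merge base.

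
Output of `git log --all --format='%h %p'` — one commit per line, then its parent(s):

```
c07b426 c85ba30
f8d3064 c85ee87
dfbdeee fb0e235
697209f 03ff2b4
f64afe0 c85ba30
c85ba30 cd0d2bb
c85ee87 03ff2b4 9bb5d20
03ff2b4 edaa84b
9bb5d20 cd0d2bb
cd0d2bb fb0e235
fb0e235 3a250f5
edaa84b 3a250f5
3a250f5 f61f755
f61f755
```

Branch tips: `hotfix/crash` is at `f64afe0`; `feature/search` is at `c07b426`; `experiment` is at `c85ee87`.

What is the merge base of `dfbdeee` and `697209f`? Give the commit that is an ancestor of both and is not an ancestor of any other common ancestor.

Ancestors of dfbdeee: {3a250f5, dfbdeee, f61f755, fb0e235}.
Ancestors of 697209f: {03ff2b4, 3a250f5, 697209f, edaa84b, f61f755}.
Common ancestors: {3a250f5, f61f755}.
Among these, 3a250f5 is not an ancestor of any other common ancestor — it is the merge base.

3a250f5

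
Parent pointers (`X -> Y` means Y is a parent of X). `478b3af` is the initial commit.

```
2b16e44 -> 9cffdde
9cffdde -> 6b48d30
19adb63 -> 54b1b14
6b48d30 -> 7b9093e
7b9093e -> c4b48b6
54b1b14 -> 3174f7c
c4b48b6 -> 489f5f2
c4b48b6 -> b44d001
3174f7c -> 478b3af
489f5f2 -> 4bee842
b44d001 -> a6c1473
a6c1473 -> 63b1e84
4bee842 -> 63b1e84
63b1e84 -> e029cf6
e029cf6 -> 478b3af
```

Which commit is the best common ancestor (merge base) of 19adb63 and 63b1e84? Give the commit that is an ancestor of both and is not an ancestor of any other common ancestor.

Ancestors of 19adb63: {19adb63, 3174f7c, 478b3af, 54b1b14}.
Ancestors of 63b1e84: {478b3af, 63b1e84, e029cf6}.
Common ancestors: {478b3af}.
The only common ancestor is 478b3af, so it is the merge base.

478b3af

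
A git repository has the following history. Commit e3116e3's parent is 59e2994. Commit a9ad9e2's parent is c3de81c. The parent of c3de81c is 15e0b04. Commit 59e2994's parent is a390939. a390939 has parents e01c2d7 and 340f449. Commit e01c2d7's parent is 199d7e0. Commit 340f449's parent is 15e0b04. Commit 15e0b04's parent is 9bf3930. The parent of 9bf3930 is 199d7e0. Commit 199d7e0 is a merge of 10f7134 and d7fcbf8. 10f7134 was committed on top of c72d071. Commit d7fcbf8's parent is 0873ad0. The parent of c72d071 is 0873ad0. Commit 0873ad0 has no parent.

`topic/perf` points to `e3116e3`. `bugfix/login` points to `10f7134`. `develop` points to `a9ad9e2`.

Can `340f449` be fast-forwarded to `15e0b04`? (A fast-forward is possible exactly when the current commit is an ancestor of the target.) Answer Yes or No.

A fast-forward from 340f449 to 15e0b04 is possible iff 340f449 is an ancestor of 15e0b04.
Ancestors of 15e0b04: {0873ad0, 10f7134, 15e0b04, 199d7e0, 9bf3930, c72d071, d7fcbf8}.
340f449 is not among them, so fast-forward is not possible.

No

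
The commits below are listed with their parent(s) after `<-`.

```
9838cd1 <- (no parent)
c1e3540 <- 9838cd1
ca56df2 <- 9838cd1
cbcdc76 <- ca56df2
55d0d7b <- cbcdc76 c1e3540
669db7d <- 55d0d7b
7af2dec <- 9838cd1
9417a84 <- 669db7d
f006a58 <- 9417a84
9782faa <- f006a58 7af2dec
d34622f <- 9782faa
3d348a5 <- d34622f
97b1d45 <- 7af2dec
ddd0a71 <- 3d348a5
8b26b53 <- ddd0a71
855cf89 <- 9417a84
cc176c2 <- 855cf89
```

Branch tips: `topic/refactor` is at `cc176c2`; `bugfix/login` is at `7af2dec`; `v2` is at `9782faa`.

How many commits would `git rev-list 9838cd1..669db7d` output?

5

Reachable from 669db7d: {55d0d7b, 669db7d, 9838cd1, c1e3540, ca56df2, cbcdc76}.
Reachable from 9838cd1: {9838cd1}.
In 669db7d's history but not 9838cd1's: {55d0d7b, 669db7d, c1e3540, ca56df2, cbcdc76} — 5 commits.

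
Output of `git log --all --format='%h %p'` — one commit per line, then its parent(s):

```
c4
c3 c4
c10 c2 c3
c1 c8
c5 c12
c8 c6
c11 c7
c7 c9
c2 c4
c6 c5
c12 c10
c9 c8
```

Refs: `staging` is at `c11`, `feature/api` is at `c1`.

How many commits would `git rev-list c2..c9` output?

Reachable from c9: {c10, c12, c2, c3, c4, c5, c6, c8, c9}.
Reachable from c2: {c2, c4}.
In c9's history but not c2's: {c10, c12, c3, c5, c6, c8, c9} — 7 commits.

7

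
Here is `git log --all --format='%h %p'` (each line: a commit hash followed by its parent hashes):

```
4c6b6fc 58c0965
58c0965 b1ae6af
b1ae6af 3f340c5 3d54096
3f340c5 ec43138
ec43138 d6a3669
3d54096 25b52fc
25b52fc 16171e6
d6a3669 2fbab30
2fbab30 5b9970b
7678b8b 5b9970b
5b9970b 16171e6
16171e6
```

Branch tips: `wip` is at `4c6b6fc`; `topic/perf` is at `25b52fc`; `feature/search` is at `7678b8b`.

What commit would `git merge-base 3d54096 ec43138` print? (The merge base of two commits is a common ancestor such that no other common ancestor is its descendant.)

Ancestors of 3d54096: {16171e6, 25b52fc, 3d54096}.
Ancestors of ec43138: {16171e6, 2fbab30, 5b9970b, d6a3669, ec43138}.
Common ancestors: {16171e6}.
The only common ancestor is 16171e6, so it is the merge base.

16171e6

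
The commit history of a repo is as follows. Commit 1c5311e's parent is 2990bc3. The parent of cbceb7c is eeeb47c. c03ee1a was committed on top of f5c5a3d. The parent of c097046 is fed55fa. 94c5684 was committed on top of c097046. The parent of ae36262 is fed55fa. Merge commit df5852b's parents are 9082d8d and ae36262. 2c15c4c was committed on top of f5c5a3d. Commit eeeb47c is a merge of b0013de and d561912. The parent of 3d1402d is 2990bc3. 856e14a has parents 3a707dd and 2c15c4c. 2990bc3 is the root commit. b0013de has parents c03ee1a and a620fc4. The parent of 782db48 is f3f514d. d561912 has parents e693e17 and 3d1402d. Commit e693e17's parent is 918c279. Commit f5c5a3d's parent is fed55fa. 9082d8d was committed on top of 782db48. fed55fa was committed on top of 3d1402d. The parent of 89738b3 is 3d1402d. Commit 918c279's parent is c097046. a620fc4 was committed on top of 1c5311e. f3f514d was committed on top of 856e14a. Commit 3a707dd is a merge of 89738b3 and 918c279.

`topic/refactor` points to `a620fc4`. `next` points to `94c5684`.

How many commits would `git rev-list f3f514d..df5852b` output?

Reachable from df5852b: {2990bc3, 2c15c4c, 3a707dd, 3d1402d, 782db48, 856e14a, 89738b3, 9082d8d, 918c279, ae36262, c097046, df5852b, f3f514d, f5c5a3d, fed55fa}.
Reachable from f3f514d: {2990bc3, 2c15c4c, 3a707dd, 3d1402d, 856e14a, 89738b3, 918c279, c097046, f3f514d, f5c5a3d, fed55fa}.
In df5852b's history but not f3f514d's: {782db48, 9082d8d, ae36262, df5852b} — 4 commits.

4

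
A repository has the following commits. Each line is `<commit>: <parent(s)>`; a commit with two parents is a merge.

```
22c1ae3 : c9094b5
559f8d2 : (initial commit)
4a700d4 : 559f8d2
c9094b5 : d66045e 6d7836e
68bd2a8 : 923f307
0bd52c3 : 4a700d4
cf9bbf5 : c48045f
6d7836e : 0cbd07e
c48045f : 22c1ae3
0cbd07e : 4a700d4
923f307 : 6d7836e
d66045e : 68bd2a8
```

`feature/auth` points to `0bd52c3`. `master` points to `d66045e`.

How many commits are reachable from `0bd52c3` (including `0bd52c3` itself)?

3

Walking parent pointers from 0bd52c3: reachable set = {0bd52c3, 4a700d4, 559f8d2}.
That is 3 commits.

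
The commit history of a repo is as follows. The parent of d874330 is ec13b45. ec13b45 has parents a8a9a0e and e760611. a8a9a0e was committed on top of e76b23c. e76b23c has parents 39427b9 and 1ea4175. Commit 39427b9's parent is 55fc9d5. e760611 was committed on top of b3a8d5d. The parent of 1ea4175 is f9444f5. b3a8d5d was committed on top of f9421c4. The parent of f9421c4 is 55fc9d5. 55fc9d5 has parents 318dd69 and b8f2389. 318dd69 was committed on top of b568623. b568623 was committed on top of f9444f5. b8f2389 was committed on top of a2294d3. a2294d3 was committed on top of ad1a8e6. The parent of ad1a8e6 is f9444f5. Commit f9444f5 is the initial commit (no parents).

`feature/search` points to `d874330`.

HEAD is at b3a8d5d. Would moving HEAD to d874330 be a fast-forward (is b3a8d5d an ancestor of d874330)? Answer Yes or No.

A fast-forward from b3a8d5d to d874330 is possible iff b3a8d5d is an ancestor of d874330.
Ancestors of d874330: {1ea4175, 318dd69, 39427b9, 55fc9d5, a2294d3, a8a9a0e, ad1a8e6, b3a8d5d, b568623, b8f2389, d874330, e760611, e76b23c, ec13b45, f9421c4, f9444f5}.
b3a8d5d is among them, so fast-forward is possible.

Yes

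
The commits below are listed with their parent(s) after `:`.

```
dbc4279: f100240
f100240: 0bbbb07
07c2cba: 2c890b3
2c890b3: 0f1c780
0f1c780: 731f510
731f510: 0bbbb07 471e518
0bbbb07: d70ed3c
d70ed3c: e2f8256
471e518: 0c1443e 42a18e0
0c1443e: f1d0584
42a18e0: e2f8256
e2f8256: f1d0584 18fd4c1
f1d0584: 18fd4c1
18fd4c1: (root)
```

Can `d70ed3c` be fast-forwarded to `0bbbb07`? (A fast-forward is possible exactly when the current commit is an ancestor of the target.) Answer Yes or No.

Yes

A fast-forward from d70ed3c to 0bbbb07 is possible iff d70ed3c is an ancestor of 0bbbb07.
Ancestors of 0bbbb07: {0bbbb07, 18fd4c1, d70ed3c, e2f8256, f1d0584}.
d70ed3c is among them, so fast-forward is possible.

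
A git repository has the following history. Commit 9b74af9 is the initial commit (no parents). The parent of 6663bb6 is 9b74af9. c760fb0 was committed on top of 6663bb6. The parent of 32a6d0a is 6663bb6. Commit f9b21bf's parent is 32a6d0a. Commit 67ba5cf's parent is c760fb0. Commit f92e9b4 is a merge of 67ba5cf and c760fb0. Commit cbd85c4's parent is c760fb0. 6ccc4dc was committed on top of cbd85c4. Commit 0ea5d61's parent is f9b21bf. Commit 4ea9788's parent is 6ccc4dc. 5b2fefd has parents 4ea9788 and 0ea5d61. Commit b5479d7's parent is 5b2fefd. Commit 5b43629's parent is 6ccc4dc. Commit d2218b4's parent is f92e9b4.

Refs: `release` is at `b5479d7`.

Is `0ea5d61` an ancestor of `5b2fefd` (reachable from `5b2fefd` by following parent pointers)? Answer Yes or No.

Yes

Ancestors of 5b2fefd (commits reachable by following parents): {0ea5d61, 32a6d0a, 4ea9788, 5b2fefd, 6663bb6, 6ccc4dc, 9b74af9, c760fb0, cbd85c4, f9b21bf}.
0ea5d61 is in that set, so it is an ancestor of 5b2fefd.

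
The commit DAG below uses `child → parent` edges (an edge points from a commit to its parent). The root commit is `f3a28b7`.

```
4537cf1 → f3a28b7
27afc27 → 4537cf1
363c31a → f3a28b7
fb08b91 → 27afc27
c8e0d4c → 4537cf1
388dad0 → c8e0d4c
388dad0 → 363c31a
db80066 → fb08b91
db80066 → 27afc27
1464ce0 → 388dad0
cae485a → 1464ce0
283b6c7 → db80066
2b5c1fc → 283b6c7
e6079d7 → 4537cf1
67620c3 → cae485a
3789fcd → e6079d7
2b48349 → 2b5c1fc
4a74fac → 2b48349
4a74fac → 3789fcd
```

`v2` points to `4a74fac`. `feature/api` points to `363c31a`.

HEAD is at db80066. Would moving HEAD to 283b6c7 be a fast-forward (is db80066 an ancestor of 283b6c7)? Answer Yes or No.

A fast-forward from db80066 to 283b6c7 is possible iff db80066 is an ancestor of 283b6c7.
Ancestors of 283b6c7: {27afc27, 283b6c7, 4537cf1, db80066, f3a28b7, fb08b91}.
db80066 is among them, so fast-forward is possible.

Yes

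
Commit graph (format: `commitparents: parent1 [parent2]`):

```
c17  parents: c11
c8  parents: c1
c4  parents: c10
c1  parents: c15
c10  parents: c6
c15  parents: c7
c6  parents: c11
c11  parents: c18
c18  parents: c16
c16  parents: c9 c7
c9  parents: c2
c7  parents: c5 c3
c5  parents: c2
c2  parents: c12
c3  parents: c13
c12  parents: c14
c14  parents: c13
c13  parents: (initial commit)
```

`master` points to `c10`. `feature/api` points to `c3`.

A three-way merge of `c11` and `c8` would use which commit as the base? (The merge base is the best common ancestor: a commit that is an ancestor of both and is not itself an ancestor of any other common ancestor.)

Ancestors of c11: {c11, c12, c13, c14, c16, c18, c2, c3, c5, c7, c9}.
Ancestors of c8: {c1, c12, c13, c14, c15, c2, c3, c5, c7, c8}.
Common ancestors: {c12, c13, c14, c2, c3, c5, c7}.
Among these, c7 is not an ancestor of any other common ancestor — it is the merge base.

c7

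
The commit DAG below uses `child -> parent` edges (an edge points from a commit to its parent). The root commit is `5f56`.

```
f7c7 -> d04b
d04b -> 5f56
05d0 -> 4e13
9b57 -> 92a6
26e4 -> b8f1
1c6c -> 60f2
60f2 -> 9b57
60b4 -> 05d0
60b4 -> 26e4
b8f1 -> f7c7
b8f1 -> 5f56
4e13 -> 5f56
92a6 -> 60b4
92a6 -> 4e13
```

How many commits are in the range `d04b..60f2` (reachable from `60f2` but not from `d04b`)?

9

Reachable from 60f2: {05d0, 26e4, 4e13, 5f56, 60b4, 60f2, 92a6, 9b57, b8f1, d04b, f7c7}.
Reachable from d04b: {5f56, d04b}.
In 60f2's history but not d04b's: {05d0, 26e4, 4e13, 60b4, 60f2, 92a6, 9b57, b8f1, f7c7} — 9 commits.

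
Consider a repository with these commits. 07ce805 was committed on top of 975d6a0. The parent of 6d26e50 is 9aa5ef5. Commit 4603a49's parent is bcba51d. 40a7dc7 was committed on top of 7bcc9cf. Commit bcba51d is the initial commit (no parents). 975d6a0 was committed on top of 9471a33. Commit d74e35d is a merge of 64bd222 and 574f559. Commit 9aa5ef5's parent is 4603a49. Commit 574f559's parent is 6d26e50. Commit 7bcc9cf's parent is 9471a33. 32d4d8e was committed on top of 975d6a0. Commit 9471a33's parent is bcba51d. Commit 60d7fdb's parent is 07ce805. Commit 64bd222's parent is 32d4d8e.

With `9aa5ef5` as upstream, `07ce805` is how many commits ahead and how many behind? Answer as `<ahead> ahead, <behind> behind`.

3 ahead, 2 behind

Reachable from 07ce805: {07ce805, 9471a33, 975d6a0, bcba51d}.
Reachable from 9aa5ef5: {4603a49, 9aa5ef5, bcba51d}.
Only in 07ce805's history (ahead): {07ce805, 9471a33, 975d6a0} — 3.
Only in 9aa5ef5's history (behind): {4603a49, 9aa5ef5} — 2.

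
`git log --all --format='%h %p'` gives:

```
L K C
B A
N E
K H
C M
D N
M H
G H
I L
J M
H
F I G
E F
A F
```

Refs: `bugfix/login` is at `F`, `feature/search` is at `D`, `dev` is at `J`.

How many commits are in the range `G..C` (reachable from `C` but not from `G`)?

Reachable from C: {C, H, M}.
Reachable from G: {G, H}.
In C's history but not G's: {C, M} — 2 commits.

2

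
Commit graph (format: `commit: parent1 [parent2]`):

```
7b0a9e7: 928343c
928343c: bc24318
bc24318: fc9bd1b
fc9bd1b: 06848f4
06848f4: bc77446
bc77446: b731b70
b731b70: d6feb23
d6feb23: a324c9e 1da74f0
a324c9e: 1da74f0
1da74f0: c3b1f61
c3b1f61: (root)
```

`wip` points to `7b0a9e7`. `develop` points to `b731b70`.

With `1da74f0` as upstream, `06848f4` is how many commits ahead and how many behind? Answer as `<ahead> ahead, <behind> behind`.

Reachable from 06848f4: {06848f4, 1da74f0, a324c9e, b731b70, bc77446, c3b1f61, d6feb23}.
Reachable from 1da74f0: {1da74f0, c3b1f61}.
Only in 06848f4's history (ahead): {06848f4, a324c9e, b731b70, bc77446, d6feb23} — 5.
Only in 1da74f0's history (behind): {} — 0.

5 ahead, 0 behind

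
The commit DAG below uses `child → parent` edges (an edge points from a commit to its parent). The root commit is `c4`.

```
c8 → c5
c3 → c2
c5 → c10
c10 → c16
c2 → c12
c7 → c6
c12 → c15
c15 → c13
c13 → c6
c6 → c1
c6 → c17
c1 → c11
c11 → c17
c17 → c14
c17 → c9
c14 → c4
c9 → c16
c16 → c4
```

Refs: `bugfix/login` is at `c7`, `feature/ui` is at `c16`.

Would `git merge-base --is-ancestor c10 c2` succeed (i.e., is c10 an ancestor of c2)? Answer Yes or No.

No

Ancestors of c2: {c1, c11, c12, c13, c14, c15, c16, c17, c2, c4, c6, c9}.
c10 is not in that set, so it is not an ancestor of c2.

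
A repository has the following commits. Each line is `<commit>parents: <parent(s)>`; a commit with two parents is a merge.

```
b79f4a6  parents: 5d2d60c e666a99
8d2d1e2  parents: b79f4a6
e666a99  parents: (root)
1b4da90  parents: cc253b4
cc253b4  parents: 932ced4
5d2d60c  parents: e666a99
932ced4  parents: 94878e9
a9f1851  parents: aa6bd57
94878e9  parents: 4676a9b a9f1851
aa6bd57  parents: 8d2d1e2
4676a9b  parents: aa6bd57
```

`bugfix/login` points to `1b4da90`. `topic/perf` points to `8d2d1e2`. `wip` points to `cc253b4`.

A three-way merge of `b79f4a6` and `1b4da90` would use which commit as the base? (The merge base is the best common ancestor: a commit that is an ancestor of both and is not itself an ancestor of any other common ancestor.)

b79f4a6

Ancestors of b79f4a6: {5d2d60c, b79f4a6, e666a99}.
Ancestors of 1b4da90: {1b4da90, 4676a9b, 5d2d60c, 8d2d1e2, 932ced4, 94878e9, a9f1851, aa6bd57, b79f4a6, cc253b4, e666a99}.
Common ancestors: {5d2d60c, b79f4a6, e666a99}.
Among these, b79f4a6 is not an ancestor of any other common ancestor — it is the merge base.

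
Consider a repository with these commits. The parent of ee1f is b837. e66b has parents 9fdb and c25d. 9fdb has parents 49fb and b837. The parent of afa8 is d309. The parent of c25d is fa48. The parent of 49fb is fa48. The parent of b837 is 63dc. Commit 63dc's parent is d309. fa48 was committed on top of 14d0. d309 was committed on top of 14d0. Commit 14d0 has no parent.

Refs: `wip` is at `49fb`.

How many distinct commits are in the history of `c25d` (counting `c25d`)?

3

Walking parent pointers from c25d: reachable set = {14d0, c25d, fa48}.
That is 3 commits.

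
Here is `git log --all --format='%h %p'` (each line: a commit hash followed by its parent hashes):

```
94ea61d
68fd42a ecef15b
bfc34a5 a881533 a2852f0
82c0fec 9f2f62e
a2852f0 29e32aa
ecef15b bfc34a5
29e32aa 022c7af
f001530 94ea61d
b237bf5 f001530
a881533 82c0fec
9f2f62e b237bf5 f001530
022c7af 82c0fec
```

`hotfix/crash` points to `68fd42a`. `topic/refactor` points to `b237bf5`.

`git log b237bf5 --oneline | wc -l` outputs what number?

3

Walking parent pointers from b237bf5: reachable set = {94ea61d, b237bf5, f001530}.
That is 3 commits.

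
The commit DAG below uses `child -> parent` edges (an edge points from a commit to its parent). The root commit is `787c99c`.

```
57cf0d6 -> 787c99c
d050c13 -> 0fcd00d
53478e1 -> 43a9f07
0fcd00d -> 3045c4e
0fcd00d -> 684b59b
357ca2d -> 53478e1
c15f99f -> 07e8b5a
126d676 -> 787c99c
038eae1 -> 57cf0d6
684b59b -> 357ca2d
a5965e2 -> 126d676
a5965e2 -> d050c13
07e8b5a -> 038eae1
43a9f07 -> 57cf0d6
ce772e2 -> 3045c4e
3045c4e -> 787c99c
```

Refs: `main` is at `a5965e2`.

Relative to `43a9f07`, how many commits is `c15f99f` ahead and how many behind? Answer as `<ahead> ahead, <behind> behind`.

Reachable from c15f99f: {038eae1, 07e8b5a, 57cf0d6, 787c99c, c15f99f}.
Reachable from 43a9f07: {43a9f07, 57cf0d6, 787c99c}.
Only in c15f99f's history (ahead): {038eae1, 07e8b5a, c15f99f} — 3.
Only in 43a9f07's history (behind): {43a9f07} — 1.

3 ahead, 1 behind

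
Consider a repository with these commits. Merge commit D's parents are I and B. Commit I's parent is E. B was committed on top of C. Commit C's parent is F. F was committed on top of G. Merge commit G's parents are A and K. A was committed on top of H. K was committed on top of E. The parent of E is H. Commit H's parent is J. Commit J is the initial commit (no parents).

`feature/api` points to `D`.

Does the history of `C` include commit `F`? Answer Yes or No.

Yes

Ancestors of C (commits reachable by following parents): {A, C, E, F, G, H, J, K}.
F is in that set, so it is an ancestor of C.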